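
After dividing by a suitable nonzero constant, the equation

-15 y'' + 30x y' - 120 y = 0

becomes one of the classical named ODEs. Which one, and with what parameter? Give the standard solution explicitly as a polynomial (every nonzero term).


All three coefficients share the factor -15; dividing through by -15 gives  y'' - 2x y' + 8 y = 0.
This matches the Hermite equation y'' - 2x y' + 2n y = 0 with 2n = 8, so n = 4; the polynomial solution is H_4(x).
With y = sum_k a_k x^k, matching x^k gives (k+2)(k+1) a_{k+2} = 2(k - n) a_k = 2(k - 4) a_k. The right side vanishes at k = 4, so the series with the parity of 4 terminates at degree 4.
Standard normalization: leading coefficient of H_n is 2^n, so a_4 = 2^4 = 16. Work downward with a_k = (k+1)(k+2) a_{k+2} / (2(k - n)):
  a_2 = (3)(4)(16) / (2(2 - 4)) = 192/(-4) = -48
  a_0 = (1)(2)(-48) / (2(0 - 4)) = -96/(-8) = 12
Hence H_4(x) = 16 x^4 - 48 x^2 + 12.

H_4(x); series = 16 x^4 - 48 x^2 + 12


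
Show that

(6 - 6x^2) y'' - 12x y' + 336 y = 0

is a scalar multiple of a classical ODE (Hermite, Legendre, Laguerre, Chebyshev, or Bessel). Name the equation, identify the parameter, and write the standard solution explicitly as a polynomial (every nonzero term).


All three coefficients share the factor 6; dividing through by 6 gives  (1 - x^2) y'' - 2x y' + 56 y = 0.
This matches the Legendre equation (1 - x^2) y'' - 2x y' + n(n+1) y = 0 (note the -2x y' term) with n(n+1) = 56, so n = 7; the polynomial solution is P_7(x).
With y = sum_k a_k x^k, matching x^k gives (k+2)(k+1) a_{k+2} = [k(k+1) - n(n+1)] a_k = (k - 7)(k + 8) a_k. The right side vanishes at k = 7, so the series with the parity of 7 terminates at degree 7.
Standard normalization (P_n(1) = 1): leading coefficient (2n)!/(2^n (n!)^2) = 87178291200/(128*25401600) = 429/16, so a_7 = 429/16. Work downward with a_k = (k+1)(k+2) a_{k+2} / ((k - 7)(k + 8)):
  a_5 = (6)(7)(429/16) / ((5 - 7)(5 + 8)) = (9009/8)/(-26) = -693/16
  a_3 = (4)(5)(-693/16) / ((3 - 7)(3 + 8)) = (-3465/4)/(-44) = 315/16
  a_1 = (2)(3)(315/16) / ((1 - 7)(1 + 8)) = (945/8)/(-54) = -35/16
Hence P_7(x) = 429 x^7/16 - 693 x^5/16 + 315 x^3/16 - 35 x/16.

P_7(x); series = 429 x^7/16 - 693 x^5/16 + 315 x^3/16 - 35 x/16


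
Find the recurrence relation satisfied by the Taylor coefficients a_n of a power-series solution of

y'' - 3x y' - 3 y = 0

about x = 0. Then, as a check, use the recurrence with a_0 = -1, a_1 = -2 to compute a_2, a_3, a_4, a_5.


Substitute y = sum_n a_n x^n.
y''(x) has coefficient (n+2)(n+1) a_{n+2} at x^n;
-3 x y'(x) has coefficient -3 n a_n at x^n (shift);
-3 y(x) has coefficient -3 a_n at x^n.
Matching x^n: (n+2)(n+1) a_{n+2} + (-3n - 3) a_n = 0.
Thus a_{n+2} = (3n + 3) / ((n+1)(n+2)) * a_n.

Check with a_0 = -1, a_1 = -2 (apply the recurrence for n = 0, 1, 2, 3): a_0 = -1, a_1 = -2, a_2 = -3/2, a_3 = -2, a_4 = -9/8, a_5 = -6/5.

a_(n+2) = (3n + 3) / ((n+1)(n+2)) * a_n; check: a_0 = -1, a_1 = -2, a_2 = -3/2, a_3 = -2, a_4 = -9/8, a_5 = -6/5


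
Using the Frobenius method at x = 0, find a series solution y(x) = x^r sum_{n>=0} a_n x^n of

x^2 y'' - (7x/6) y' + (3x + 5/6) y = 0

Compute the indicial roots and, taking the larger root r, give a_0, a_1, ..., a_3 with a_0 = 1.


Write in Frobenius form y'' + (p(x)/x) y' + (q(x)/x^2) y = 0:
  p(x) = -7/6,  q(x) = 3x + 5/6.
Indicial equation: r(r-1) + (-7/6) r + (5/6) = 0 -> roots r_1 = 5/3, r_2 = 1/2.
Take r = r_1 = 5/3. Let y(x) = x^r sum_{n>=0} a_n x^n with a_0 = 1.
Substitute y = x^r sum a_n x^n and match x^{r+n}. The recurrence is
  D(n) a_n + 3 a_{n-1} = 0,  where D(n) = (r+n)(r+n-1) + (-7/6)(r+n) + (5/6).
  a_n = -3 / D(n) * a_{n-1}.
Since the indicial polynomial factors as (r - r_1)(r - r_2), D(n) = (r_1 + n - r_1)(r_1 + n - r_2) = n(n + 7/6).
Evaluating step by step (a_0 = 1):
  n = 1: D(1) = 1(1 + 7/6) = 13/6; numerator = -3(1) = -3; a_1 = (-3)/(13/6) = -18/13
  n = 2: D(2) = 2(2 + 7/6) = 19/3; numerator = -3(-18/13) = 54/13; a_2 = (54/13)/(19/3) = 162/247
  n = 3: D(3) = 3(3 + 7/6) = 25/2; numerator = -3(162/247) = -486/247; a_3 = (-486/247)/(25/2) = -972/6175

r = 5/3; a_0 = 1; a_1 = -18/13; a_2 = 162/247; a_3 = -972/6175


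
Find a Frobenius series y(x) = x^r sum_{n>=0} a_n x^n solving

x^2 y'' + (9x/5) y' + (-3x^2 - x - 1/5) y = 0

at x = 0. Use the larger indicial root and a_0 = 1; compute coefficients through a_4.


Write in Frobenius form y'' + (p(x)/x) y' + (q(x)/x^2) y = 0:
  p(x) = 9/5,  q(x) = -3x^2 - x - 1/5.
Indicial equation: r(r-1) + (9/5) r + (-1/5) = 0 -> roots r_1 = 1/5, r_2 = -1.
Take r = r_1 = 1/5. Let y(x) = x^r sum_{n>=0} a_n x^n with a_0 = 1.
Substitute y = x^r sum a_n x^n and match x^{r+n}. The recurrence is
  D(n) a_n - 1 a_{n-1} - 3 a_{n-2} = 0,  where D(n) = (r+n)(r+n-1) + (9/5)(r+n) + (-1/5).
  a_n = [1 a_{n-1} + 3 a_{n-2}] / D(n).
Since the indicial polynomial factors as (r - r_1)(r - r_2), D(n) = (r_1 + n - r_1)(r_1 + n - r_2) = n(n + 6/5).
Evaluating step by step (a_0 = 1):
  n = 1: D(1) = 1(1 + 6/5) = 11/5; numerator = 1(1) = 1; a_1 = (1)/(11/5) = 5/11
  n = 2: D(2) = 2(2 + 6/5) = 32/5; numerator = 1(5/11) + 3(1) = 38/11; a_2 = (38/11)/(32/5) = 95/176
  n = 3: D(3) = 3(3 + 6/5) = 63/5; numerator = 1(95/176) + 3(5/11) = 335/176; a_3 = (335/176)/(63/5) = 1675/11088
  n = 4: D(4) = 4(4 + 6/5) = 104/5; numerator = 1(1675/11088) + 3(95/176) = 9815/5544; a_4 = (9815/5544)/(104/5) = 3775/44352

r = 1/5; a_0 = 1; a_1 = 5/11; a_2 = 95/176; a_3 = 1675/11088; a_4 = 3775/44352


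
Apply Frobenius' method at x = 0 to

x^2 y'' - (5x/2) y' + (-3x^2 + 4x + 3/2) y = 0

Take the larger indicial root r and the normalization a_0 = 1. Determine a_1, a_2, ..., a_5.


Write in Frobenius form y'' + (p(x)/x) y' + (q(x)/x^2) y = 0:
  p(x) = -5/2,  q(x) = -3x^2 + 4x + 3/2.
Indicial equation: r(r-1) + (-5/2) r + (3/2) = 0 -> roots r_1 = 3, r_2 = 1/2.
Take r = r_1 = 3. Let y(x) = x^r sum_{n>=0} a_n x^n with a_0 = 1.
Substitute y = x^r sum a_n x^n and match x^{r+n}. The recurrence is
  D(n) a_n + 4 a_{n-1} - 3 a_{n-2} = 0,  where D(n) = (r+n)(r+n-1) + (-5/2)(r+n) + (3/2).
  a_n = [-4 a_{n-1} + 3 a_{n-2}] / D(n).
Since the indicial polynomial factors as (r - r_1)(r - r_2), D(n) = (r_1 + n - r_1)(r_1 + n - r_2) = n(n + 5/2).
Evaluating step by step (a_0 = 1):
  n = 1: D(1) = 1(1 + 5/2) = 7/2; numerator = -4(1) = -4; a_1 = (-4)/(7/2) = -8/7
  n = 2: D(2) = 2(2 + 5/2) = 9; numerator = -4(-8/7) + 3(1) = 53/7; a_2 = (53/7)/(9) = 53/63
  n = 3: D(3) = 3(3 + 5/2) = 33/2; numerator = -4(53/63) + 3(-8/7) = -428/63; a_3 = (-428/63)/(33/2) = -856/2079
  n = 4: D(4) = 4(4 + 5/2) = 26; numerator = -4(-856/2079) + 3(53/63) = 8671/2079; a_4 = (8671/2079)/(26) = 667/4158
  n = 5: D(5) = 5(5 + 5/2) = 75/2; numerator = -4(667/4158) + 3(-856/2079) = -3902/2079; a_5 = (-3902/2079)/(75/2) = -7804/155925

r = 3; a_0 = 1; a_1 = -8/7; a_2 = 53/63; a_3 = -856/2079; a_4 = 667/4158; a_5 = -7804/155925


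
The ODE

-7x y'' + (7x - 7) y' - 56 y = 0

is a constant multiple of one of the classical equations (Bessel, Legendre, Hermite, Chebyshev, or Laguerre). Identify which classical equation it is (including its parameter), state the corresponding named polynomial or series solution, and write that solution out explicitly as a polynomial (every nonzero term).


All three coefficients share the factor -7; dividing through by -7 gives  x y'' + (1 - x) y' + 8 y = 0.
This matches the Laguerre equation x y'' + (1 - x) y' + n y = 0 with n = 8; the polynomial solution is L_8(x).
With y = sum_k a_k x^k, matching x^k gives (k+1)k a_{k+1} + (k+1) a_{k+1} - k a_k + n a_k = 0, i.e. (k+1)^2 a_{k+1} = (k - n) a_k = (k - 8) a_k. The right side vanishes at k = 8, so the series terminates at degree 8.
Standard normalization L_n(0) = 1 gives a_0 = 1. Work upward with a_{k+1} = (k - 8) a_k / (k+1)^2:
  a_1 = (0 - 8)(1) / 1^2 = -8/1 = -8
  a_2 = (1 - 8)(-8) / 2^2 = 56/4 = 14
  a_3 = (2 - 8)(14) / 3^2 = -84/9 = -28/3
  a_4 = (3 - 8)(-28/3) / 4^2 = (140/3)/16 = 35/12
  a_5 = (4 - 8)(35/12) / 5^2 = (-35/3)/25 = -7/15
  a_6 = (5 - 8)(-7/15) / 6^2 = (7/5)/36 = 7/180
  a_7 = (6 - 8)(7/180) / 7^2 = (-7/90)/49 = -1/630
  a_8 = (7 - 8)(-1/630) / 8^2 = (1/630)/64 = 1/40320
Hence L_8(x) = x^8/40320 - x^7/630 + 7 x^6/180 - 7 x^5/15 + 35 x^4/12 - 28 x^3/3 + 14 x^2 - 8 x + 1.

L_8(x); series = x^8/40320 - x^7/630 + 7 x^6/180 - 7 x^5/15 + 35 x^4/12 - 28 x^3/3 + 14 x^2 - 8 x + 1


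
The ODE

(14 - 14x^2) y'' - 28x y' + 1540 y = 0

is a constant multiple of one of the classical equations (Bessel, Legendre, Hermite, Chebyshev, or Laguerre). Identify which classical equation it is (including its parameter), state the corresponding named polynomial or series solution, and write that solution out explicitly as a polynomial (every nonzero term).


All three coefficients share the factor 14; dividing through by 14 gives  (1 - x^2) y'' - 2x y' + 110 y = 0.
This matches the Legendre equation (1 - x^2) y'' - 2x y' + n(n+1) y = 0 (note the -2x y' term) with n(n+1) = 110, so n = 10; the polynomial solution is P_10(x).
With y = sum_k a_k x^k, matching x^k gives (k+2)(k+1) a_{k+2} = [k(k+1) - n(n+1)] a_k = (k - 10)(k + 11) a_k. The right side vanishes at k = 10, so the series with the parity of 10 terminates at degree 10.
Standard normalization (P_n(1) = 1): leading coefficient (2n)!/(2^n (n!)^2) = 2432902008176640000/(1024*13168189440000) = 46189/256, so a_10 = 46189/256. Work downward with a_k = (k+1)(k+2) a_{k+2} / ((k - 10)(k + 11)):
  a_8 = (9)(10)(46189/256) / ((8 - 10)(8 + 11)) = (2078505/128)/(-38) = -109395/256
  a_6 = (7)(8)(-109395/256) / ((6 - 10)(6 + 11)) = (-765765/32)/(-68) = 45045/128
  a_4 = (5)(6)(45045/128) / ((4 - 10)(4 + 11)) = (675675/64)/(-90) = -15015/128
  a_2 = (3)(4)(-15015/128) / ((2 - 10)(2 + 11)) = (-45045/32)/(-104) = 3465/256
  a_0 = (1)(2)(3465/256) / ((0 - 10)(0 + 11)) = (3465/128)/(-110) = -63/256
Hence P_10(x) = 46189 x^10/256 - 109395 x^8/256 + 45045 x^6/128 - 15015 x^4/128 + 3465 x^2/256 - 63/256.

P_10(x); series = 46189 x^10/256 - 109395 x^8/256 + 45045 x^6/128 - 15015 x^4/128 + 3465 x^2/256 - 63/256


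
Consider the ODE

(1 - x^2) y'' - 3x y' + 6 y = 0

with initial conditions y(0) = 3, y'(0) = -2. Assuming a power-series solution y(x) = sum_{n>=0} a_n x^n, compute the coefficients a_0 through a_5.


Ansatz: y(x) = sum_{n>=0} a_n x^n, so y'(x) = sum_{n>=1} n a_n x^(n-1) and y''(x) = sum_{n>=2} n(n-1) a_n x^(n-2).
Substitute into P(x) y'' + Q(x) y' + R(x) y = 0 with P(x) = 1 - x^2, Q(x) = -3x, R(x) = 6, and match powers of x.
Initial conditions: a_0 = 3, a_1 = -2.
Setting the coefficient of each power of x to zero and solving order by order (substituting the coefficients already found):
  x^0: 2 a_2 + 6 a_0 = 0  ->  2 a_2 = -6 a_0 = -18  ->  a_2 = -9
  x^1: 6 a_3 + 3 a_1 = 0  ->  6 a_3 = -3 a_1 = 6  ->  a_3 = 1
  x^2: 12 a_4 - 2 a_2 = 0  ->  12 a_4 = 2 a_2 = -18  ->  a_4 = -3/2
  x^3: 20 a_5 - 9 a_3 = 0  ->  20 a_5 = 9 a_3 = 9  ->  a_5 = 9/20
Truncated series: y(x) = 3 - 2 x - 9 x^2 + x^3 - (3/2) x^4 + (9/20) x^5 + O(x^6).

a_0 = 3; a_1 = -2; a_2 = -9; a_3 = 1; a_4 = -3/2; a_5 = 9/20


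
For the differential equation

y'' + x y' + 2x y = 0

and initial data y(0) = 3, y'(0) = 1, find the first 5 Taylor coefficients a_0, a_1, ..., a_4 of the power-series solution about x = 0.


Ansatz: y(x) = sum_{n>=0} a_n x^n, so y'(x) = sum_{n>=1} n a_n x^(n-1) and y''(x) = sum_{n>=2} n(n-1) a_n x^(n-2).
Substitute into P(x) y'' + Q(x) y' + R(x) y = 0 with P(x) = 1, Q(x) = x, R(x) = 2x, and match powers of x.
Initial conditions: a_0 = 3, a_1 = 1.
Setting the coefficient of each power of x to zero and solving order by order (substituting the coefficients already found):
  x^0: 2 a_2 = 0  ->  a_2 = 0
  x^1: 6 a_3 + a_1 + 2 a_0 = 0  ->  6 a_3 = -a_1 - 2 a_0 = -7  ->  a_3 = -7/6
  x^2: 12 a_4 + 2 a_2 + 2 a_1 = 0  ->  12 a_4 = -2 a_2 - 2 a_1 = -2  ->  a_4 = -1/6
Truncated series: y(x) = 3 + x - (7/6) x^3 - (1/6) x^4 + O(x^5).

a_0 = 3; a_1 = 1; a_2 = 0; a_3 = -7/6; a_4 = -1/6


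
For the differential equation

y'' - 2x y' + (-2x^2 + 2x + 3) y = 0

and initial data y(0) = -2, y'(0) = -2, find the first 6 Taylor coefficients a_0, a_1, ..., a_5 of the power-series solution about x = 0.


Ansatz: y(x) = sum_{n>=0} a_n x^n, so y'(x) = sum_{n>=1} n a_n x^(n-1) and y''(x) = sum_{n>=2} n(n-1) a_n x^(n-2).
Substitute into P(x) y'' + Q(x) y' + R(x) y = 0 with P(x) = 1, Q(x) = -2x, R(x) = -2x^2 + 2x + 3, and match powers of x.
Initial conditions: a_0 = -2, a_1 = -2.
Setting the coefficient of each power of x to zero and solving order by order (substituting the coefficients already found):
  x^0: 2 a_2 + 3 a_0 = 0  ->  2 a_2 = -3 a_0 = 6  ->  a_2 = 3
  x^1: 6 a_3 + a_1 + 2 a_0 = 0  ->  6 a_3 = -a_1 - 2 a_0 = 6  ->  a_3 = 1
  x^2: 12 a_4 - a_2 + 2 a_1 - 2 a_0 = 0  ->  12 a_4 = a_2 - 2 a_1 + 2 a_0 = 3  ->  a_4 = 1/4
  x^3: 20 a_5 - 3 a_3 + 2 a_2 - 2 a_1 = 0  ->  20 a_5 = 3 a_3 - 2 a_2 + 2 a_1 = -7  ->  a_5 = -7/20
Truncated series: y(x) = -2 - 2 x + 3 x^2 + x^3 + (1/4) x^4 - (7/20) x^5 + O(x^6).

a_0 = -2; a_1 = -2; a_2 = 3; a_3 = 1; a_4 = 1/4; a_5 = -7/20


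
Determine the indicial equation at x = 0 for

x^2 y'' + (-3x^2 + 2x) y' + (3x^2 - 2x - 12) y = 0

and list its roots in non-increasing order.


Divide by x^2 to reach normal form y'' + P_1(x) y' + P_2(x) y = 0 with P_1(x) = -3 + 2/x and P_2(x) = 3 - 2/x - 12/x^2.
x = 0 is a singular point because the y'-coefficient -3 + 2/x has a pole at x = 0 and the y-coefficient 3 - 2/x - 12/x^2 has a pole at x = 0.
It is a regular singular point because x P_1(x) = p(x) = 2 - 3x and x^2 P_2(x) = q(x) = 3x^2 - 2x - 12 are polynomials, hence analytic at x = 0.
p(0) = 2,  q(0) = -12.
Indicial equation: r(r-1) + p(0) r + q(0) = 0, i.e. r^2 + (p(0) - 1) r + q(0) = 0, i.e. r^2 + 1 r - 12 = 0.
Discriminant: (1)^2 - 4(-12) = 49, so r = (-1 ± 7)/2.
Solving: r_1 = 3, r_2 = -4.

indicial: r^2 + 1 r - 12 = 0; roots r_1 = 3, r_2 = -4


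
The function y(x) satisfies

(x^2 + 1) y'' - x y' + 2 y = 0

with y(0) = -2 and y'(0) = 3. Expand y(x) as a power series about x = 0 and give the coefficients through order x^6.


Ansatz: y(x) = sum_{n>=0} a_n x^n, so y'(x) = sum_{n>=1} n a_n x^(n-1) and y''(x) = sum_{n>=2} n(n-1) a_n x^(n-2).
Substitute into P(x) y'' + Q(x) y' + R(x) y = 0 with P(x) = x^2 + 1, Q(x) = -x, R(x) = 2, and match powers of x.
Initial conditions: a_0 = -2, a_1 = 3.
Setting the coefficient of each power of x to zero and solving order by order (substituting the coefficients already found):
  x^0: 2 a_2 + 2 a_0 = 0  ->  2 a_2 = -2 a_0 = 4  ->  a_2 = 2
  x^1: 6 a_3 + a_1 = 0  ->  6 a_3 = -a_1 = -3  ->  a_3 = -1/2
  x^2: 12 a_4 + 2 a_2 = 0  ->  12 a_4 = -2 a_2 = -4  ->  a_4 = -1/3
  x^3: 20 a_5 + 5 a_3 = 0  ->  20 a_5 = -5 a_3 = 5/2  ->  a_5 = 1/8
  x^4: 30 a_6 + 10 a_4 = 0  ->  30 a_6 = -10 a_4 = 10/3  ->  a_6 = 1/9
Truncated series: y(x) = -2 + 3 x + 2 x^2 - (1/2) x^3 - (1/3) x^4 + (1/8) x^5 + (1/9) x^6 + O(x^7).

a_0 = -2; a_1 = 3; a_2 = 2; a_3 = -1/2; a_4 = -1/3; a_5 = 1/8; a_6 = 1/9


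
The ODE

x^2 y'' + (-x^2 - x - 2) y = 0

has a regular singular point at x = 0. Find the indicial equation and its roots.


Divide by x^2 to reach normal form y'' + P_1(x) y' + P_2(x) y = 0 with P_1(x) = 0 and P_2(x) = -1 - 1/x - 2/x^2.
x = 0 is a singular point because the y-coefficient -1 - 1/x - 2/x^2 has a pole at x = 0.
It is a regular singular point because x P_1(x) = p(x) = 0 and x^2 P_2(x) = q(x) = -x^2 - x - 2 are polynomials, hence analytic at x = 0.
p(0) = 0,  q(0) = -2.
Indicial equation: r(r-1) + p(0) r + q(0) = 0, i.e. r^2 + (p(0) - 1) r + q(0) = 0, i.e. r^2 - 1 r - 2 = 0.
Discriminant: (-1)^2 - 4(-2) = 9, so r = (1 ± 3)/2.
Solving: r_1 = 2, r_2 = -1.

indicial: r^2 - 1 r - 2 = 0; roots r_1 = 2, r_2 = -1


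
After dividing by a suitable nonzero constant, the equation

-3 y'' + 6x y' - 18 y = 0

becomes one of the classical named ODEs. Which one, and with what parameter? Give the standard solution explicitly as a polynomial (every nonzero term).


All three coefficients share the factor -3; dividing through by -3 gives  y'' - 2x y' + 6 y = 0.
This matches the Hermite equation y'' - 2x y' + 2n y = 0 with 2n = 6, so n = 3; the polynomial solution is H_3(x).
With y = sum_k a_k x^k, matching x^k gives (k+2)(k+1) a_{k+2} = 2(k - n) a_k = 2(k - 3) a_k. The right side vanishes at k = 3, so the series with the parity of 3 terminates at degree 3.
Standard normalization: leading coefficient of H_n is 2^n, so a_3 = 2^3 = 8. Work downward with a_k = (k+1)(k+2) a_{k+2} / (2(k - n)):
  a_1 = (2)(3)(8) / (2(1 - 3)) = 48/(-4) = -12
Hence H_3(x) = 8 x^3 - 12 x.

H_3(x); series = 8 x^3 - 12 x


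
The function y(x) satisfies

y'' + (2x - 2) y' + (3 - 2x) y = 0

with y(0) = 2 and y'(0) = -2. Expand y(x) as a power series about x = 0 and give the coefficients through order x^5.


Ansatz: y(x) = sum_{n>=0} a_n x^n, so y'(x) = sum_{n>=1} n a_n x^(n-1) and y''(x) = sum_{n>=2} n(n-1) a_n x^(n-2).
Substitute into P(x) y'' + Q(x) y' + R(x) y = 0 with P(x) = 1, Q(x) = 2x - 2, R(x) = 3 - 2x, and match powers of x.
Initial conditions: a_0 = 2, a_1 = -2.
Setting the coefficient of each power of x to zero and solving order by order (substituting the coefficients already found):
  x^0: 2 a_2 - 2 a_1 + 3 a_0 = 0  ->  2 a_2 = 2 a_1 - 3 a_0 = -10  ->  a_2 = -5
  x^1: 6 a_3 - 4 a_2 + 5 a_1 - 2 a_0 = 0  ->  6 a_3 = 4 a_2 - 5 a_1 + 2 a_0 = -6  ->  a_3 = -1
  x^2: 12 a_4 - 6 a_3 + 7 a_2 - 2 a_1 = 0  ->  12 a_4 = 6 a_3 - 7 a_2 + 2 a_1 = 25  ->  a_4 = 25/12
  x^3: 20 a_5 - 8 a_4 + 9 a_3 - 2 a_2 = 0  ->  20 a_5 = 8 a_4 - 9 a_3 + 2 a_2 = 47/3  ->  a_5 = 47/60
Truncated series: y(x) = 2 - 2 x - 5 x^2 - x^3 + (25/12) x^4 + (47/60) x^5 + O(x^6).

a_0 = 2; a_1 = -2; a_2 = -5; a_3 = -1; a_4 = 25/12; a_5 = 47/60


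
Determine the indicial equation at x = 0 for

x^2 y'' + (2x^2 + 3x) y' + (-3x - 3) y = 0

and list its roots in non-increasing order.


Divide by x^2 to reach normal form y'' + P_1(x) y' + P_2(x) y = 0 with P_1(x) = 2 + 3/x and P_2(x) = -3/x - 3/x^2.
x = 0 is a singular point because the y'-coefficient 2 + 3/x has a pole at x = 0 and the y-coefficient -3/x - 3/x^2 has a pole at x = 0.
It is a regular singular point because x P_1(x) = p(x) = 2x + 3 and x^2 P_2(x) = q(x) = -3x - 3 are polynomials, hence analytic at x = 0.
p(0) = 3,  q(0) = -3.
Indicial equation: r(r-1) + p(0) r + q(0) = 0, i.e. r^2 + (p(0) - 1) r + q(0) = 0, i.e. r^2 + 2 r - 3 = 0.
Discriminant: (2)^2 - 4(-3) = 16, so r = (-2 ± 4)/2.
Solving: r_1 = 1, r_2 = -3.

indicial: r^2 + 2 r - 3 = 0; roots r_1 = 1, r_2 = -3


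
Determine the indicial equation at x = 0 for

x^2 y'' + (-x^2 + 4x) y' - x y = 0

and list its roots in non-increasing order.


Divide by x^2 to reach normal form y'' + P_1(x) y' + P_2(x) y = 0 with P_1(x) = -1 + 4/x and P_2(x) = -1/x.
x = 0 is a singular point because the y'-coefficient -1 + 4/x has a pole at x = 0 and the y-coefficient -1/x has a pole at x = 0.
It is a regular singular point because x P_1(x) = p(x) = 4 - x and x^2 P_2(x) = q(x) = -x are polynomials, hence analytic at x = 0.
p(0) = 4,  q(0) = 0.
Indicial equation: r(r-1) + p(0) r + q(0) = 0, i.e. r^2 + (p(0) - 1) r + q(0) = 0, i.e. r^2 + 3 r = 0.
Discriminant: (3)^2 - 4(0) = 9, so r = (-3 ± 3)/2.
Solving: r_1 = 0, r_2 = -3.

indicial: r^2 + 3 r = 0; roots r_1 = 0, r_2 = -3


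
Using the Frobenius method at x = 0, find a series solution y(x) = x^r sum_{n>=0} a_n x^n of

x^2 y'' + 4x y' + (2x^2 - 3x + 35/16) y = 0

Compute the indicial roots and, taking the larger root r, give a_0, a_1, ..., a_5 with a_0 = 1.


Write in Frobenius form y'' + (p(x)/x) y' + (q(x)/x^2) y = 0:
  p(x) = 4,  q(x) = 2x^2 - 3x + 35/16.
Indicial equation: r(r-1) + (4) r + (35/16) = 0 -> roots r_1 = -5/4, r_2 = -7/4.
Take r = r_1 = -5/4. Let y(x) = x^r sum_{n>=0} a_n x^n with a_0 = 1.
Substitute y = x^r sum a_n x^n and match x^{r+n}. The recurrence is
  D(n) a_n - 3 a_{n-1} + 2 a_{n-2} = 0,  where D(n) = (r+n)(r+n-1) + (4)(r+n) + (35/16).
  a_n = [3 a_{n-1} - 2 a_{n-2}] / D(n).
Since the indicial polynomial factors as (r - r_1)(r - r_2), D(n) = (r_1 + n - r_1)(r_1 + n - r_2) = n(n + 1/2).
Evaluating step by step (a_0 = 1):
  n = 1: D(1) = 1(1 + 1/2) = 3/2; numerator = 3(1) = 3; a_1 = (3)/(3/2) = 2
  n = 2: D(2) = 2(2 + 1/2) = 5; numerator = 3(2) - 2(1) = 4; a_2 = (4)/(5) = 4/5
  n = 3: D(3) = 3(3 + 1/2) = 21/2; numerator = 3(4/5) - 2(2) = -8/5; a_3 = (-8/5)/(21/2) = -16/105
  n = 4: D(4) = 4(4 + 1/2) = 18; numerator = 3(-16/105) - 2(4/5) = -72/35; a_4 = (-72/35)/(18) = -4/35
  n = 5: D(5) = 5(5 + 1/2) = 55/2; numerator = 3(-4/35) - 2(-16/105) = -4/105; a_5 = (-4/105)/(55/2) = -8/5775

r = -5/4; a_0 = 1; a_1 = 2; a_2 = 4/5; a_3 = -16/105; a_4 = -4/35; a_5 = -8/5775


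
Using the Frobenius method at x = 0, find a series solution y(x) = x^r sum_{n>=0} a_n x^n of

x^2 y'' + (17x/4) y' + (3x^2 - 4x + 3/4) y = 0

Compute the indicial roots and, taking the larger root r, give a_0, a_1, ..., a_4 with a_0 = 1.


Write in Frobenius form y'' + (p(x)/x) y' + (q(x)/x^2) y = 0:
  p(x) = 17/4,  q(x) = 3x^2 - 4x + 3/4.
Indicial equation: r(r-1) + (17/4) r + (3/4) = 0 -> roots r_1 = -1/4, r_2 = -3.
Take r = r_1 = -1/4. Let y(x) = x^r sum_{n>=0} a_n x^n with a_0 = 1.
Substitute y = x^r sum a_n x^n and match x^{r+n}. The recurrence is
  D(n) a_n - 4 a_{n-1} + 3 a_{n-2} = 0,  where D(n) = (r+n)(r+n-1) + (17/4)(r+n) + (3/4).
  a_n = [4 a_{n-1} - 3 a_{n-2}] / D(n).
Since the indicial polynomial factors as (r - r_1)(r - r_2), D(n) = (r_1 + n - r_1)(r_1 + n - r_2) = n(n + 11/4).
Evaluating step by step (a_0 = 1):
  n = 1: D(1) = 1(1 + 11/4) = 15/4; numerator = 4(1) = 4; a_1 = (4)/(15/4) = 16/15
  n = 2: D(2) = 2(2 + 11/4) = 19/2; numerator = 4(16/15) - 3(1) = 19/15; a_2 = (19/15)/(19/2) = 2/15
  n = 3: D(3) = 3(3 + 11/4) = 69/4; numerator = 4(2/15) - 3(16/15) = -8/3; a_3 = (-8/3)/(69/4) = -32/207
  n = 4: D(4) = 4(4 + 11/4) = 27; numerator = 4(-32/207) - 3(2/15) = -1054/1035; a_4 = (-1054/1035)/(27) = -1054/27945

r = -1/4; a_0 = 1; a_1 = 16/15; a_2 = 2/15; a_3 = -32/207; a_4 = -1054/27945


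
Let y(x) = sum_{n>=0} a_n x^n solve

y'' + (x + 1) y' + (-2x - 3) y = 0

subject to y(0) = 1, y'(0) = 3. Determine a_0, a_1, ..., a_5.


Ansatz: y(x) = sum_{n>=0} a_n x^n, so y'(x) = sum_{n>=1} n a_n x^(n-1) and y''(x) = sum_{n>=2} n(n-1) a_n x^(n-2).
Substitute into P(x) y'' + Q(x) y' + R(x) y = 0 with P(x) = 1, Q(x) = x + 1, R(x) = -2x - 3, and match powers of x.
Initial conditions: a_0 = 1, a_1 = 3.
Setting the coefficient of each power of x to zero and solving order by order (substituting the coefficients already found):
  x^0: 2 a_2 + a_1 - 3 a_0 = 0  ->  2 a_2 = -a_1 + 3 a_0 = 0  ->  a_2 = 0
  x^1: 6 a_3 + 2 a_2 - 2 a_1 - 2 a_0 = 0  ->  6 a_3 = -2 a_2 + 2 a_1 + 2 a_0 = 8  ->  a_3 = 4/3
  x^2: 12 a_4 + 3 a_3 - a_2 - 2 a_1 = 0  ->  12 a_4 = -3 a_3 + a_2 + 2 a_1 = 2  ->  a_4 = 1/6
  x^3: 20 a_5 + 4 a_4 - 2 a_2 = 0  ->  20 a_5 = -4 a_4 + 2 a_2 = -2/3  ->  a_5 = -1/30
Truncated series: y(x) = 1 + 3 x + (4/3) x^3 + (1/6) x^4 - (1/30) x^5 + O(x^6).

a_0 = 1; a_1 = 3; a_2 = 0; a_3 = 4/3; a_4 = 1/6; a_5 = -1/30


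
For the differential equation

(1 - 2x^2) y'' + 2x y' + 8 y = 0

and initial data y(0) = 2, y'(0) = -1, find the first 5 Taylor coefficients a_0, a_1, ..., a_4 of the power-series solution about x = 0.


Ansatz: y(x) = sum_{n>=0} a_n x^n, so y'(x) = sum_{n>=1} n a_n x^(n-1) and y''(x) = sum_{n>=2} n(n-1) a_n x^(n-2).
Substitute into P(x) y'' + Q(x) y' + R(x) y = 0 with P(x) = 1 - 2x^2, Q(x) = 2x, R(x) = 8, and match powers of x.
Initial conditions: a_0 = 2, a_1 = -1.
Setting the coefficient of each power of x to zero and solving order by order (substituting the coefficients already found):
  x^0: 2 a_2 + 8 a_0 = 0  ->  2 a_2 = -8 a_0 = -16  ->  a_2 = -8
  x^1: 6 a_3 + 10 a_1 = 0  ->  6 a_3 = -10 a_1 = 10  ->  a_3 = 5/3
  x^2: 12 a_4 + 8 a_2 = 0  ->  12 a_4 = -8 a_2 = 64  ->  a_4 = 16/3
Truncated series: y(x) = 2 - x - 8 x^2 + (5/3) x^3 + (16/3) x^4 + O(x^5).

a_0 = 2; a_1 = -1; a_2 = -8; a_3 = 5/3; a_4 = 16/3


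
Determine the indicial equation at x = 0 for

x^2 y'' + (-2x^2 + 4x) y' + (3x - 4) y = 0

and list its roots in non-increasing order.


Divide by x^2 to reach normal form y'' + P_1(x) y' + P_2(x) y = 0 with P_1(x) = -2 + 4/x and P_2(x) = 3/x - 4/x^2.
x = 0 is a singular point because the y'-coefficient -2 + 4/x has a pole at x = 0 and the y-coefficient 3/x - 4/x^2 has a pole at x = 0.
It is a regular singular point because x P_1(x) = p(x) = 4 - 2x and x^2 P_2(x) = q(x) = 3x - 4 are polynomials, hence analytic at x = 0.
p(0) = 4,  q(0) = -4.
Indicial equation: r(r-1) + p(0) r + q(0) = 0, i.e. r^2 + (p(0) - 1) r + q(0) = 0, i.e. r^2 + 3 r - 4 = 0.
Discriminant: (3)^2 - 4(-4) = 25, so r = (-3 ± 5)/2.
Solving: r_1 = 1, r_2 = -4.

indicial: r^2 + 3 r - 4 = 0; roots r_1 = 1, r_2 = -4


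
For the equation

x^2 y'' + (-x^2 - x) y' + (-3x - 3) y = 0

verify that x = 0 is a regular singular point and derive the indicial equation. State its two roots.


Divide by x^2 to reach normal form y'' + P_1(x) y' + P_2(x) y = 0 with P_1(x) = -1 - 1/x and P_2(x) = -3/x - 3/x^2.
x = 0 is a singular point because the y'-coefficient -1 - 1/x has a pole at x = 0 and the y-coefficient -3/x - 3/x^2 has a pole at x = 0.
It is a regular singular point because x P_1(x) = p(x) = -x - 1 and x^2 P_2(x) = q(x) = -3x - 3 are polynomials, hence analytic at x = 0.
p(0) = -1,  q(0) = -3.
Indicial equation: r(r-1) + p(0) r + q(0) = 0, i.e. r^2 + (p(0) - 1) r + q(0) = 0, i.e. r^2 - 2 r - 3 = 0.
Discriminant: (-2)^2 - 4(-3) = 16, so r = (2 ± 4)/2.
Solving: r_1 = 3, r_2 = -1.

indicial: r^2 - 2 r - 3 = 0; roots r_1 = 3, r_2 = -1


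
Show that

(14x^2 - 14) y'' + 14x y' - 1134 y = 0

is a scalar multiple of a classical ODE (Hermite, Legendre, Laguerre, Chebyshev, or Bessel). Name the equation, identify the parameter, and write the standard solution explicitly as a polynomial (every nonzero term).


All three coefficients share the factor -14; dividing through by -14 gives  (1 - x^2) y'' - x y' + 81 y = 0.
This matches the Chebyshev equation (1 - x^2) y'' - x y' + n^2 y = 0 (note the -x y' term, not -2x y') with n^2 = 81, so n = 9; the polynomial solution is T_9(x).
With y = sum_k a_k x^k, matching x^k gives (k+2)(k+1) a_{k+2} = (k^2 - n^2) a_k = (k - 9)(k + 9) a_k. The right side vanishes at k = 9, so the series with the parity of 9 terminates at degree 9.
Standard normalization: leading coefficient of T_n is 2^(n-1), so a_9 = 2^8 = 256. Work downward with a_k = (k+1)(k+2) a_{k+2} / ((k - 9)(k + 9)):
  a_7 = (8)(9)(256) / ((7 - 9)(7 + 9)) = 18432/(-32) = -576
  a_5 = (6)(7)(-576) / ((5 - 9)(5 + 9)) = -24192/(-56) = 432
  a_3 = (4)(5)(432) / ((3 - 9)(3 + 9)) = 8640/(-72) = -120
  a_1 = (2)(3)(-120) / ((1 - 9)(1 + 9)) = -720/(-80) = 9
Hence T_9(x) = 256 x^9 - 576 x^7 + 432 x^5 - 120 x^3 + 9 x.

T_9(x); series = 256 x^9 - 576 x^7 + 432 x^5 - 120 x^3 + 9 x


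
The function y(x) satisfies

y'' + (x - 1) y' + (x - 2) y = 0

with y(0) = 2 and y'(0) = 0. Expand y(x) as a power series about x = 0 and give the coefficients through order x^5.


Ansatz: y(x) = sum_{n>=0} a_n x^n, so y'(x) = sum_{n>=1} n a_n x^(n-1) and y''(x) = sum_{n>=2} n(n-1) a_n x^(n-2).
Substitute into P(x) y'' + Q(x) y' + R(x) y = 0 with P(x) = 1, Q(x) = x - 1, R(x) = x - 2, and match powers of x.
Initial conditions: a_0 = 2, a_1 = 0.
Setting the coefficient of each power of x to zero and solving order by order (substituting the coefficients already found):
  x^0: 2 a_2 - a_1 - 2 a_0 = 0  ->  2 a_2 = a_1 + 2 a_0 = 4  ->  a_2 = 2
  x^1: 6 a_3 - 2 a_2 - a_1 + a_0 = 0  ->  6 a_3 = 2 a_2 + a_1 - a_0 = 2  ->  a_3 = 1/3
  x^2: 12 a_4 - 3 a_3 + a_1 = 0  ->  12 a_4 = 3 a_3 - a_1 = 1  ->  a_4 = 1/12
  x^3: 20 a_5 - 4 a_4 + a_3 + a_2 = 0  ->  20 a_5 = 4 a_4 - a_3 - a_2 = -2  ->  a_5 = -1/10
Truncated series: y(x) = 2 + 2 x^2 + (1/3) x^3 + (1/12) x^4 - (1/10) x^5 + O(x^6).

a_0 = 2; a_1 = 0; a_2 = 2; a_3 = 1/3; a_4 = 1/12; a_5 = -1/10


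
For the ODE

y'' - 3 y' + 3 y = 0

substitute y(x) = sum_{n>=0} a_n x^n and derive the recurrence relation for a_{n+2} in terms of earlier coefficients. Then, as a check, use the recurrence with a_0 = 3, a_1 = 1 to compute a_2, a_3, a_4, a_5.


Substitute y = sum_n a_n x^n.
y''(x) has coefficient (n+2)(n+1) a_{n+2} at x^n;
-3 y'(x) has coefficient -3 (n+1) a_{n+1} at x^n;
3 y(x) has coefficient 3 a_n at x^n.
Matching x^n: (n+2)(n+1) a_{n+2} - 3 (n+1) a_{n+1} + 3 a_n = 0.
Thus a_{n+2} = [3 (n+1) a_{n+1} - 3 a_n] / ((n+1)(n+2)).

Check with a_0 = 3, a_1 = 1 (apply the recurrence for n = 0, 1, 2, 3): a_0 = 3, a_1 = 1, a_2 = -3, a_3 = -7/2, a_4 = -15/8, a_5 = -3/5.

a_(n+2) = [3 (n+1) a_(n+1) - 3 a_n] / ((n+1)(n+2)); check: a_0 = 3, a_1 = 1, a_2 = -3, a_3 = -7/2, a_4 = -15/8, a_5 = -3/5


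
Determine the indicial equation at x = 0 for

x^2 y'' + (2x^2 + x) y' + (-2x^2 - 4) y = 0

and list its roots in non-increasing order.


Divide by x^2 to reach normal form y'' + P_1(x) y' + P_2(x) y = 0 with P_1(x) = 2 + 1/x and P_2(x) = -2 - 4/x^2.
x = 0 is a singular point because the y'-coefficient 2 + 1/x has a pole at x = 0 and the y-coefficient -2 - 4/x^2 has a pole at x = 0.
It is a regular singular point because x P_1(x) = p(x) = 2x + 1 and x^2 P_2(x) = q(x) = -2x^2 - 4 are polynomials, hence analytic at x = 0.
p(0) = 1,  q(0) = -4.
Indicial equation: r(r-1) + p(0) r + q(0) = 0, i.e. r^2 + (p(0) - 1) r + q(0) = 0, i.e. r^2 - 4 = 0.
Discriminant: (0)^2 - 4(-4) = 16, so r = (0 ± 4)/2.
Solving: r_1 = 2, r_2 = -2.

indicial: r^2 - 4 = 0; roots r_1 = 2, r_2 = -2


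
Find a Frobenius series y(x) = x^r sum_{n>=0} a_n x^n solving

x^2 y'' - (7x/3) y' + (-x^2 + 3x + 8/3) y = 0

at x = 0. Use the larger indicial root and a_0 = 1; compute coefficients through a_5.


Write in Frobenius form y'' + (p(x)/x) y' + (q(x)/x^2) y = 0:
  p(x) = -7/3,  q(x) = -x^2 + 3x + 8/3.
Indicial equation: r(r-1) + (-7/3) r + (8/3) = 0 -> roots r_1 = 2, r_2 = 4/3.
Take r = r_1 = 2. Let y(x) = x^r sum_{n>=0} a_n x^n with a_0 = 1.
Substitute y = x^r sum a_n x^n and match x^{r+n}. The recurrence is
  D(n) a_n + 3 a_{n-1} - 1 a_{n-2} = 0,  where D(n) = (r+n)(r+n-1) + (-7/3)(r+n) + (8/3).
  a_n = [-3 a_{n-1} + 1 a_{n-2}] / D(n).
Since the indicial polynomial factors as (r - r_1)(r - r_2), D(n) = (r_1 + n - r_1)(r_1 + n - r_2) = n(n + 2/3).
Evaluating step by step (a_0 = 1):
  n = 1: D(1) = 1(1 + 2/3) = 5/3; numerator = -3(1) = -3; a_1 = (-3)/(5/3) = -9/5
  n = 2: D(2) = 2(2 + 2/3) = 16/3; numerator = -3(-9/5) + 1(1) = 32/5; a_2 = (32/5)/(16/3) = 6/5
  n = 3: D(3) = 3(3 + 2/3) = 11; numerator = -3(6/5) + 1(-9/5) = -27/5; a_3 = (-27/5)/(11) = -27/55
  n = 4: D(4) = 4(4 + 2/3) = 56/3; numerator = -3(-27/55) + 1(6/5) = 147/55; a_4 = (147/55)/(56/3) = 63/440
  n = 5: D(5) = 5(5 + 2/3) = 85/3; numerator = -3(63/440) + 1(-27/55) = -81/88; a_5 = (-81/88)/(85/3) = -243/7480

r = 2; a_0 = 1; a_1 = -9/5; a_2 = 6/5; a_3 = -27/55; a_4 = 63/440; a_5 = -243/7480


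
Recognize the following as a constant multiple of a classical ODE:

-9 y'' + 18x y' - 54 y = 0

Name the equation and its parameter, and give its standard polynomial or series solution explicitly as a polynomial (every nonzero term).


All three coefficients share the factor -9; dividing through by -9 gives  y'' - 2x y' + 6 y = 0.
This matches the Hermite equation y'' - 2x y' + 2n y = 0 with 2n = 6, so n = 3; the polynomial solution is H_3(x).
With y = sum_k a_k x^k, matching x^k gives (k+2)(k+1) a_{k+2} = 2(k - n) a_k = 2(k - 3) a_k. The right side vanishes at k = 3, so the series with the parity of 3 terminates at degree 3.
Standard normalization: leading coefficient of H_n is 2^n, so a_3 = 2^3 = 8. Work downward with a_k = (k+1)(k+2) a_{k+2} / (2(k - n)):
  a_1 = (2)(3)(8) / (2(1 - 3)) = 48/(-4) = -12
Hence H_3(x) = 8 x^3 - 12 x.

H_3(x); series = 8 x^3 - 12 x


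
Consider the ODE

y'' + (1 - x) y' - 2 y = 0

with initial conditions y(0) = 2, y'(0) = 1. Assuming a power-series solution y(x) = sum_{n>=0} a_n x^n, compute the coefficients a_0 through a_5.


Ansatz: y(x) = sum_{n>=0} a_n x^n, so y'(x) = sum_{n>=1} n a_n x^(n-1) and y''(x) = sum_{n>=2} n(n-1) a_n x^(n-2).
Substitute into P(x) y'' + Q(x) y' + R(x) y = 0 with P(x) = 1, Q(x) = 1 - x, R(x) = -2, and match powers of x.
Initial conditions: a_0 = 2, a_1 = 1.
Setting the coefficient of each power of x to zero and solving order by order (substituting the coefficients already found):
  x^0: 2 a_2 + a_1 - 2 a_0 = 0  ->  2 a_2 = -a_1 + 2 a_0 = 3  ->  a_2 = 3/2
  x^1: 6 a_3 + 2 a_2 - 3 a_1 = 0  ->  6 a_3 = -2 a_2 + 3 a_1 = 0  ->  a_3 = 0
  x^2: 12 a_4 + 3 a_3 - 4 a_2 = 0  ->  12 a_4 = -3 a_3 + 4 a_2 = 6  ->  a_4 = 1/2
  x^3: 20 a_5 + 4 a_4 - 5 a_3 = 0  ->  20 a_5 = -4 a_4 + 5 a_3 = -2  ->  a_5 = -1/10
Truncated series: y(x) = 2 + x + (3/2) x^2 + (1/2) x^4 - (1/10) x^5 + O(x^6).

a_0 = 2; a_1 = 1; a_2 = 3/2; a_3 = 0; a_4 = 1/2; a_5 = -1/10


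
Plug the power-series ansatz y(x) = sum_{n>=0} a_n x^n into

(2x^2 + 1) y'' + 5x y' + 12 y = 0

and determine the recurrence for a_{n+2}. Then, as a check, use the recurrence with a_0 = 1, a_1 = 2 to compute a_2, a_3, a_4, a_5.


Substitute y = sum_n a_n x^n.
(1 + 2 x^2) y'' contributes (n+2)(n+1) a_{n+2} + 2 n(n-1) a_n at x^n.
5 x y'(x) contributes 5 n a_n at x^n.
12 y(x) contributes 12 a_n at x^n.
Matching x^n: (n+2)(n+1) a_{n+2} + (2 n(n-1) + 5 n + 12) a_n = 0.
Thus a_{n+2} = (-2 n(n-1) - 5 n - 12) / ((n+1)(n+2)) * a_n.

Check with a_0 = 1, a_1 = 2 (apply the recurrence for n = 0, 1, 2, 3): a_0 = 1, a_1 = 2, a_2 = -6, a_3 = -17/3, a_4 = 13, a_5 = 221/20.

a_(n+2) = (-2 n(n-1) - 5 n - 12) / ((n+1)(n+2)) * a_n; check: a_0 = 1, a_1 = 2, a_2 = -6, a_3 = -17/3, a_4 = 13, a_5 = 221/20


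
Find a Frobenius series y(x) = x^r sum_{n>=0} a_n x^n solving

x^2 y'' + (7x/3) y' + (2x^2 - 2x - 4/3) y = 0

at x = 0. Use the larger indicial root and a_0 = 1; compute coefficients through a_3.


Write in Frobenius form y'' + (p(x)/x) y' + (q(x)/x^2) y = 0:
  p(x) = 7/3,  q(x) = 2x^2 - 2x - 4/3.
Indicial equation: r(r-1) + (7/3) r + (-4/3) = 0 -> roots r_1 = 2/3, r_2 = -2.
Take r = r_1 = 2/3. Let y(x) = x^r sum_{n>=0} a_n x^n with a_0 = 1.
Substitute y = x^r sum a_n x^n and match x^{r+n}. The recurrence is
  D(n) a_n - 2 a_{n-1} + 2 a_{n-2} = 0,  where D(n) = (r+n)(r+n-1) + (7/3)(r+n) + (-4/3).
  a_n = [2 a_{n-1} - 2 a_{n-2}] / D(n).
Since the indicial polynomial factors as (r - r_1)(r - r_2), D(n) = (r_1 + n - r_1)(r_1 + n - r_2) = n(n + 8/3).
Evaluating step by step (a_0 = 1):
  n = 1: D(1) = 1(1 + 8/3) = 11/3; numerator = 2(1) = 2; a_1 = (2)/(11/3) = 6/11
  n = 2: D(2) = 2(2 + 8/3) = 28/3; numerator = 2(6/11) - 2(1) = -10/11; a_2 = (-10/11)/(28/3) = -15/154
  n = 3: D(3) = 3(3 + 8/3) = 17; numerator = 2(-15/154) - 2(6/11) = -9/7; a_3 = (-9/7)/(17) = -9/119

r = 2/3; a_0 = 1; a_1 = 6/11; a_2 = -15/154; a_3 = -9/119


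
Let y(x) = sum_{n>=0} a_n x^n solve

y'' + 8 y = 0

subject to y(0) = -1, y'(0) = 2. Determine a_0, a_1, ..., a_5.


Ansatz: y(x) = sum_{n>=0} a_n x^n, so y'(x) = sum_{n>=1} n a_n x^(n-1) and y''(x) = sum_{n>=2} n(n-1) a_n x^(n-2).
Substitute into P(x) y'' + Q(x) y' + R(x) y = 0 with P(x) = 1, Q(x) = 0, R(x) = 8, and match powers of x.
Initial conditions: a_0 = -1, a_1 = 2.
Setting the coefficient of each power of x to zero and solving order by order (substituting the coefficients already found):
  x^0: 2 a_2 + 8 a_0 = 0  ->  2 a_2 = -8 a_0 = 8  ->  a_2 = 4
  x^1: 6 a_3 + 8 a_1 = 0  ->  6 a_3 = -8 a_1 = -16  ->  a_3 = -8/3
  x^2: 12 a_4 + 8 a_2 = 0  ->  12 a_4 = -8 a_2 = -32  ->  a_4 = -8/3
  x^3: 20 a_5 + 8 a_3 = 0  ->  20 a_5 = -8 a_3 = 64/3  ->  a_5 = 16/15
Truncated series: y(x) = -1 + 2 x + 4 x^2 - (8/3) x^3 - (8/3) x^4 + (16/15) x^5 + O(x^6).

a_0 = -1; a_1 = 2; a_2 = 4; a_3 = -8/3; a_4 = -8/3; a_5 = 16/15


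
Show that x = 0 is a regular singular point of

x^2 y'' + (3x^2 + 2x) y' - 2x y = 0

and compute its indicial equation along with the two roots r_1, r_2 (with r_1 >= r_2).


Divide by x^2 to reach normal form y'' + P_1(x) y' + P_2(x) y = 0 with P_1(x) = 3 + 2/x and P_2(x) = -2/x.
x = 0 is a singular point because the y'-coefficient 3 + 2/x has a pole at x = 0 and the y-coefficient -2/x has a pole at x = 0.
It is a regular singular point because x P_1(x) = p(x) = 3x + 2 and x^2 P_2(x) = q(x) = -2x are polynomials, hence analytic at x = 0.
p(0) = 2,  q(0) = 0.
Indicial equation: r(r-1) + p(0) r + q(0) = 0, i.e. r^2 + (p(0) - 1) r + q(0) = 0, i.e. r^2 + 1 r = 0.
Discriminant: (1)^2 - 4(0) = 1, so r = (-1 ± 1)/2.
Solving: r_1 = 0, r_2 = -1.

indicial: r^2 + 1 r = 0; roots r_1 = 0, r_2 = -1


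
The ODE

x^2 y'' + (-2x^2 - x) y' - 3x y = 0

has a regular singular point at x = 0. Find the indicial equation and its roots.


Divide by x^2 to reach normal form y'' + P_1(x) y' + P_2(x) y = 0 with P_1(x) = -2 - 1/x and P_2(x) = -3/x.
x = 0 is a singular point because the y'-coefficient -2 - 1/x has a pole at x = 0 and the y-coefficient -3/x has a pole at x = 0.
It is a regular singular point because x P_1(x) = p(x) = -2x - 1 and x^2 P_2(x) = q(x) = -3x are polynomials, hence analytic at x = 0.
p(0) = -1,  q(0) = 0.
Indicial equation: r(r-1) + p(0) r + q(0) = 0, i.e. r^2 + (p(0) - 1) r + q(0) = 0, i.e. r^2 - 2 r = 0.
Discriminant: (-2)^2 - 4(0) = 4, so r = (2 ± 2)/2.
Solving: r_1 = 2, r_2 = 0.

indicial: r^2 - 2 r = 0; roots r_1 = 2, r_2 = 0


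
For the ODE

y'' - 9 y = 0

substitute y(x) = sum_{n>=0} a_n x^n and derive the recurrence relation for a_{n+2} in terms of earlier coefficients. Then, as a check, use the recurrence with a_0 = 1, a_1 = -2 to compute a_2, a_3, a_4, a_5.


Substitute y = sum_n a_n x^n into y'' + (const) y = 0.
y''(x) = sum_{n>=0} (n+2)(n+1) a_{n+2} x^n.
The ODE becomes sum_n [(n+2)(n+1) a_{n+2} - 9 a_n] x^n = 0.
Setting each coefficient to zero gives the recurrence:
  (n+2)(n+1) a_{n+2} - 9 a_n = 0,
  a_{n+2} = 9 / ((n+1)(n+2)) a_n.

Check with a_0 = 1, a_1 = -2 (apply the recurrence for n = 0, 1, 2, 3): a_0 = 1, a_1 = -2, a_2 = 9/2, a_3 = -3, a_4 = 27/8, a_5 = -27/20.

a_{n+2} = 9/((n+1)(n+2)) * a_n; check: a_0 = 1, a_1 = -2, a_2 = 9/2, a_3 = -3, a_4 = 27/8, a_5 = -27/20


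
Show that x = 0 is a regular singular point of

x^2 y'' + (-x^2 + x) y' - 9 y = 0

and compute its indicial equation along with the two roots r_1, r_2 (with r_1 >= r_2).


Divide by x^2 to reach normal form y'' + P_1(x) y' + P_2(x) y = 0 with P_1(x) = -1 + 1/x and P_2(x) = -9/x^2.
x = 0 is a singular point because the y'-coefficient -1 + 1/x has a pole at x = 0 and the y-coefficient -9/x^2 has a pole at x = 0.
It is a regular singular point because x P_1(x) = p(x) = 1 - x and x^2 P_2(x) = q(x) = -9 are polynomials, hence analytic at x = 0.
p(0) = 1,  q(0) = -9.
Indicial equation: r(r-1) + p(0) r + q(0) = 0, i.e. r^2 + (p(0) - 1) r + q(0) = 0, i.e. r^2 - 9 = 0.
Discriminant: (0)^2 - 4(-9) = 36, so r = (0 ± 6)/2.
Solving: r_1 = 3, r_2 = -3.

indicial: r^2 - 9 = 0; roots r_1 = 3, r_2 = -3


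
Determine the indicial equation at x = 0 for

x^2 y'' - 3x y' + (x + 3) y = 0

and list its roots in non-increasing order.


Divide by x^2 to reach normal form y'' + P_1(x) y' + P_2(x) y = 0 with P_1(x) = -3/x and P_2(x) = 1/x + 3/x^2.
x = 0 is a singular point because the y'-coefficient -3/x has a pole at x = 0 and the y-coefficient 1/x + 3/x^2 has a pole at x = 0.
It is a regular singular point because x P_1(x) = p(x) = -3 and x^2 P_2(x) = q(x) = x + 3 are polynomials, hence analytic at x = 0.
p(0) = -3,  q(0) = 3.
Indicial equation: r(r-1) + p(0) r + q(0) = 0, i.e. r^2 + (p(0) - 1) r + q(0) = 0, i.e. r^2 - 4 r + 3 = 0.
Discriminant: (-4)^2 - 4(3) = 4, so r = (4 ± 2)/2.
Solving: r_1 = 3, r_2 = 1.

indicial: r^2 - 4 r + 3 = 0; roots r_1 = 3, r_2 = 1


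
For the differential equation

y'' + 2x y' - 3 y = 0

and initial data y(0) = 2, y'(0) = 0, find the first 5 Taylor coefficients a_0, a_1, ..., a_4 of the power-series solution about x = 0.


Ansatz: y(x) = sum_{n>=0} a_n x^n, so y'(x) = sum_{n>=1} n a_n x^(n-1) and y''(x) = sum_{n>=2} n(n-1) a_n x^(n-2).
Substitute into P(x) y'' + Q(x) y' + R(x) y = 0 with P(x) = 1, Q(x) = 2x, R(x) = -3, and match powers of x.
Initial conditions: a_0 = 2, a_1 = 0.
Setting the coefficient of each power of x to zero and solving order by order (substituting the coefficients already found):
  x^0: 2 a_2 - 3 a_0 = 0  ->  2 a_2 = 3 a_0 = 6  ->  a_2 = 3
  x^1: 6 a_3 - a_1 = 0  ->  6 a_3 = a_1 = 0  ->  a_3 = 0
  x^2: 12 a_4 + a_2 = 0  ->  12 a_4 = -a_2 = -3  ->  a_4 = -1/4
Truncated series: y(x) = 2 + 3 x^2 - (1/4) x^4 + O(x^5).

a_0 = 2; a_1 = 0; a_2 = 3; a_3 = 0; a_4 = -1/4


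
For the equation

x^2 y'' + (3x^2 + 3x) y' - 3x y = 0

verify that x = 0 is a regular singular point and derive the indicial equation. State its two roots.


Divide by x^2 to reach normal form y'' + P_1(x) y' + P_2(x) y = 0 with P_1(x) = 3 + 3/x and P_2(x) = -3/x.
x = 0 is a singular point because the y'-coefficient 3 + 3/x has a pole at x = 0 and the y-coefficient -3/x has a pole at x = 0.
It is a regular singular point because x P_1(x) = p(x) = 3x + 3 and x^2 P_2(x) = q(x) = -3x are polynomials, hence analytic at x = 0.
p(0) = 3,  q(0) = 0.
Indicial equation: r(r-1) + p(0) r + q(0) = 0, i.e. r^2 + (p(0) - 1) r + q(0) = 0, i.e. r^2 + 2 r = 0.
Discriminant: (2)^2 - 4(0) = 4, so r = (-2 ± 2)/2.
Solving: r_1 = 0, r_2 = -2.

indicial: r^2 + 2 r = 0; roots r_1 = 0, r_2 = -2
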